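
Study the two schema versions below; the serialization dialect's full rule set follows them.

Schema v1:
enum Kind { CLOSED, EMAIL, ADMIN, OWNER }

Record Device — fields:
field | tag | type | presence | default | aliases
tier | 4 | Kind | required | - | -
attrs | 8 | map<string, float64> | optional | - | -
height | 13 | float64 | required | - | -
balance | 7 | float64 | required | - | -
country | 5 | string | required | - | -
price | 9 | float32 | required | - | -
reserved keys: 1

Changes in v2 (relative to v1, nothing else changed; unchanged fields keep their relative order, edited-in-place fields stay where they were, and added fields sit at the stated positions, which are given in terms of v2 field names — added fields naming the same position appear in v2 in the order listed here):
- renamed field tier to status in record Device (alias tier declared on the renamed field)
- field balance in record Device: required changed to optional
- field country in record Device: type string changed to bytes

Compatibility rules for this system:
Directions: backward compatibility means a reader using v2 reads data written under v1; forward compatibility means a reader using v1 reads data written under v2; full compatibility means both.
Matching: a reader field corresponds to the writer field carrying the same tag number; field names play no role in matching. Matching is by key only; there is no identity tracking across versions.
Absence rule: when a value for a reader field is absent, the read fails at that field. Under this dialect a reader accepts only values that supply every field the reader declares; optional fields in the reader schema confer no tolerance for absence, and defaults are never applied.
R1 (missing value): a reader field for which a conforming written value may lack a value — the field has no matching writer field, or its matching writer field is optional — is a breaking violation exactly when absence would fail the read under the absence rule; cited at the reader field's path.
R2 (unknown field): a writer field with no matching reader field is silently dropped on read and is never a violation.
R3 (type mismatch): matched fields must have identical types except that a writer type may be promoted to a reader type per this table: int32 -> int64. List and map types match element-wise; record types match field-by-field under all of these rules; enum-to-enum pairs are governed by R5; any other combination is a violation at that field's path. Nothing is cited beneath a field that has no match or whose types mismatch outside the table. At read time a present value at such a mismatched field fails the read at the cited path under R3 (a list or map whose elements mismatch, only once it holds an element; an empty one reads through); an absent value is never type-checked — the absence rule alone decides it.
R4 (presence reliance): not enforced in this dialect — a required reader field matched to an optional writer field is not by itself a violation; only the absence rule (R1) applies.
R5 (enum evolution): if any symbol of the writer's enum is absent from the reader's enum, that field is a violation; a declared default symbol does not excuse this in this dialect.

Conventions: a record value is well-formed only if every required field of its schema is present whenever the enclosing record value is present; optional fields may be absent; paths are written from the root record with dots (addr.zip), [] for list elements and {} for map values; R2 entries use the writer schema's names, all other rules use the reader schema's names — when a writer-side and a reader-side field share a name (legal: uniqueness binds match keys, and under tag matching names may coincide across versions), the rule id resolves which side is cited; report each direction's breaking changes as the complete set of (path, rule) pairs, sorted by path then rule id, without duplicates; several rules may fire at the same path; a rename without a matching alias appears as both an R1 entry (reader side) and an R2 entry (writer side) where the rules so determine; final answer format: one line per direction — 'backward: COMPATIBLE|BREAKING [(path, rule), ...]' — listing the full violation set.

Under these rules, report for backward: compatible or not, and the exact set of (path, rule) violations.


backward: BREAKING [(attrs, R1), (country, R3)]

the writer's type comes first in each Device pair
backward for Device (reader v2, writer v1):
  writer required, Kind -> Kind: reader status maps from writer tier
  writer optional, map<string, float64> -> map<string, float64>: reader attrs maps from writer attrs
  writer required, float64 -> float64: reader height maps from writer height
  writer required, float64 -> float64: reader balance maps from writer balance
  writer required, string -> bytes: reader country maps from writer country
  writer required, float32 -> float32: reader price maps from writer price
  rule R1 violated at attrs
  rule R3 violated at country
  => backward verdict for Device: BREAKING, 2 violation(s)
ruling out the remaining Device differences:
  renamed field tier to status in record Device (alias tier declared on the renamed field) -> triggers nothing under Device's printed rules — same verdict
  field balance in record Device: required changed to optional -> affects forward compatibility only, which is not asked


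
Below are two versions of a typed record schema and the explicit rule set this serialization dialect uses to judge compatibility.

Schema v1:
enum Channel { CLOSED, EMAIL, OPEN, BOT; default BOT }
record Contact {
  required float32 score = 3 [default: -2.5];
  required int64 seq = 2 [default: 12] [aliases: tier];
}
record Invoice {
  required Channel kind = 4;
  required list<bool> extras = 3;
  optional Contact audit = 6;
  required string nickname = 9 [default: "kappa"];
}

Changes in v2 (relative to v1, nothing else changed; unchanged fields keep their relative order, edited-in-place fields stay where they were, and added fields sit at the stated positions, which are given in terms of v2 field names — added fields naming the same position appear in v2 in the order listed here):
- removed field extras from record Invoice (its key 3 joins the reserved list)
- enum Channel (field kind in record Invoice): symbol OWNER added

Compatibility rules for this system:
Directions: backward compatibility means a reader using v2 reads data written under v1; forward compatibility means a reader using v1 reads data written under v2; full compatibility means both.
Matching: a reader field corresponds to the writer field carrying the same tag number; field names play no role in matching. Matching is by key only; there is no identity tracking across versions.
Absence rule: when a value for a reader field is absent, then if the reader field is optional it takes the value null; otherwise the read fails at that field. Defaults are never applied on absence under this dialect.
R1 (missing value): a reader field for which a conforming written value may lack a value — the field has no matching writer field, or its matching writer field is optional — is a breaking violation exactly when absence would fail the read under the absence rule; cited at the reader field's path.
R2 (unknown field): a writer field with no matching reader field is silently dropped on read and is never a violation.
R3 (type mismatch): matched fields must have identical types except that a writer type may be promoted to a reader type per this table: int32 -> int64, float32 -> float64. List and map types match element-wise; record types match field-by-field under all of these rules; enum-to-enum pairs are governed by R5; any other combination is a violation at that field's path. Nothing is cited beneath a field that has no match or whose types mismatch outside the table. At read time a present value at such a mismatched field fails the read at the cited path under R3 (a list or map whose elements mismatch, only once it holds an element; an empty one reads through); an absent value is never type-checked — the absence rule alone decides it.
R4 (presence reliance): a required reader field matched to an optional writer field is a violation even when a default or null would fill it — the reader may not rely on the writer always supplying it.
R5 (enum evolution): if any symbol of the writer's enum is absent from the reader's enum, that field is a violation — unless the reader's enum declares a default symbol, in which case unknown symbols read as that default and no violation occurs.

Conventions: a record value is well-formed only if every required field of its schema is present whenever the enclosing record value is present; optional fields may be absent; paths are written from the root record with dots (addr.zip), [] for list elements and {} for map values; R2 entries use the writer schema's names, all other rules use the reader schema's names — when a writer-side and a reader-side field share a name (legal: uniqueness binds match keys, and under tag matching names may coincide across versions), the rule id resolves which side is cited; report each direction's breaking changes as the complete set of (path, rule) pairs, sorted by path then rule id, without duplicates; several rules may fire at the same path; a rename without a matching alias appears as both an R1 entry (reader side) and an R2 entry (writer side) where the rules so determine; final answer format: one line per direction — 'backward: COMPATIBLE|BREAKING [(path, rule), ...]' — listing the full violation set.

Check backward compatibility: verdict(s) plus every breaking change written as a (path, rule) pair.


the writer's type comes first in each Invoice pair
backward analysis of Invoice with v2 as reader and v1 as writer:
  kind: Channel -> Channel, writer required; from kind
  audit: Contact -> Contact, writer optional; from audit
  nickname: string -> string, writer required; from nickname
  writer field extras has no reader counterpart
  audit.score: float32 -> float32, writer required; from audit.score
  audit.seq: int64 -> int64, writer required; from audit.seq
  => backward verdict for Invoice: COMPATIBLE, no violations
the other Invoice changes do not affect what is asked:
  removed field extras from record Invoice (its key 3 joins the reserved list) -> fires only in the forward direction of Invoice, which is not asked here
  enum Channel (field kind in record Invoice): symbol OWNER added -> triggers nothing under Invoice's printed rules — same verdict

backward: COMPATIBLE []


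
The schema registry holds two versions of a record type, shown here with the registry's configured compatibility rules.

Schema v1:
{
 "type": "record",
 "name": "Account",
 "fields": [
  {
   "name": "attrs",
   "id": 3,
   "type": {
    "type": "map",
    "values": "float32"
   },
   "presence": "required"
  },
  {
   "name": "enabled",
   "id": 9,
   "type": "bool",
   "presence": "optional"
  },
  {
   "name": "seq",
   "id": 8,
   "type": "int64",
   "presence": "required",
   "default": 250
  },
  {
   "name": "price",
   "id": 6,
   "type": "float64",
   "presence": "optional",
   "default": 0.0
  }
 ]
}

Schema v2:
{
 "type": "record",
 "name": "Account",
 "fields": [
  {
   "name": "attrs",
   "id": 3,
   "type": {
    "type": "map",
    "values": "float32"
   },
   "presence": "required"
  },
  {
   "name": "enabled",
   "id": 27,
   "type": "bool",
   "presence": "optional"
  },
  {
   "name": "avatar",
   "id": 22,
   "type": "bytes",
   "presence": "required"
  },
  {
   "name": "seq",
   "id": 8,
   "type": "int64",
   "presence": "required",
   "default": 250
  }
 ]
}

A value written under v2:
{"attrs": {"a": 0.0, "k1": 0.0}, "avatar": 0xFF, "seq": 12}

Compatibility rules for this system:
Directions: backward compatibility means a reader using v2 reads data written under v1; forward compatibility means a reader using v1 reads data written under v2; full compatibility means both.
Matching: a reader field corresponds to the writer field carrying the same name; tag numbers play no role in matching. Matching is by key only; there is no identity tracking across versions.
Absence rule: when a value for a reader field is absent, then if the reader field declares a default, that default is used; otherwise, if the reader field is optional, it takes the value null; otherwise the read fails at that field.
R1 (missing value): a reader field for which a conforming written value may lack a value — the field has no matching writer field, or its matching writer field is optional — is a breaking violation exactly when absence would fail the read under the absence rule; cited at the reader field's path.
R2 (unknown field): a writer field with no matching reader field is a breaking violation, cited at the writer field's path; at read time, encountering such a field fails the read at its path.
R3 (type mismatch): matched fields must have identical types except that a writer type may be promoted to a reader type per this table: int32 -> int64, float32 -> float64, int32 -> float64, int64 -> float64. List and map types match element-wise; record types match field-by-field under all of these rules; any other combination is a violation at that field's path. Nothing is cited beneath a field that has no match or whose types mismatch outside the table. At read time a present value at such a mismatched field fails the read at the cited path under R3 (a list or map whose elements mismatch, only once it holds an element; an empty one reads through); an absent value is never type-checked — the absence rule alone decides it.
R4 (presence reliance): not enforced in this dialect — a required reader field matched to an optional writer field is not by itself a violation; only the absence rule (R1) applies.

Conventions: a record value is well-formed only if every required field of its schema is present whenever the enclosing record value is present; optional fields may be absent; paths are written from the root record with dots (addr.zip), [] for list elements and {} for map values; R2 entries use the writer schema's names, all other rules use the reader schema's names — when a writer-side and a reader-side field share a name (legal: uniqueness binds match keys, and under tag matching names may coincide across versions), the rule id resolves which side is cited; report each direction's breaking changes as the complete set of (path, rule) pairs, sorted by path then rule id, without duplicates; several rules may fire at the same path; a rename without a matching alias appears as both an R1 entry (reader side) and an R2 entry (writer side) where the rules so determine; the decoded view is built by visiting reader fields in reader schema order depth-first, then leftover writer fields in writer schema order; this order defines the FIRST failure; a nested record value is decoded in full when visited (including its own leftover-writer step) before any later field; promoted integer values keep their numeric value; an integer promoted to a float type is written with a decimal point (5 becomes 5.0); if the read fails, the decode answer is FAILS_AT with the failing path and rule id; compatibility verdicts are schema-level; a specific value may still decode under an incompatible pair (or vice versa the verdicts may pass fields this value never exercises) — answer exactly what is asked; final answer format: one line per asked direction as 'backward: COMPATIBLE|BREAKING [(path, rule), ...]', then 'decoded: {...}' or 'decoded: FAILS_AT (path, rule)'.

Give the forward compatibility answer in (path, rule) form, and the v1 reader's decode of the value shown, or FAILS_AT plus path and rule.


forward: BREAKING [(avatar, R2)]; decoded: FAILS_AT (avatar, R2)

arrows below run writer -> reader for Account
checking forward for Account: reader v1 against writer v2:
  attrs: map<string, float32> -> map<string, float32>, writer required; from attrs
  enabled: bool -> bool, writer optional; from enabled
  seq: int64 -> int64, writer required; from seq
  price: no writer-side match
  writer avatar: unknown to reader
  rule R2 violated at avatar
  forward on Account therefore BREAKING (1)
decode (reader v1):
  attrs := {"a": 0.0, "k1": 0.0}
  enabled := null (absent, optional -> null)
  seq := 12
  price := 0.0 (absent -> default)
  read fails at avatar under R2 (unknown field)
  => FAILS_AT (avatar, R2)
remaining Account differences; none change what is asked:
  field enabled in record Account: tag 9 changed to 27 -> inert for the asked Account verdict: nothing fires
  removed field price from record Account -> matters only for Account's backward compatibility — outside the asked direction


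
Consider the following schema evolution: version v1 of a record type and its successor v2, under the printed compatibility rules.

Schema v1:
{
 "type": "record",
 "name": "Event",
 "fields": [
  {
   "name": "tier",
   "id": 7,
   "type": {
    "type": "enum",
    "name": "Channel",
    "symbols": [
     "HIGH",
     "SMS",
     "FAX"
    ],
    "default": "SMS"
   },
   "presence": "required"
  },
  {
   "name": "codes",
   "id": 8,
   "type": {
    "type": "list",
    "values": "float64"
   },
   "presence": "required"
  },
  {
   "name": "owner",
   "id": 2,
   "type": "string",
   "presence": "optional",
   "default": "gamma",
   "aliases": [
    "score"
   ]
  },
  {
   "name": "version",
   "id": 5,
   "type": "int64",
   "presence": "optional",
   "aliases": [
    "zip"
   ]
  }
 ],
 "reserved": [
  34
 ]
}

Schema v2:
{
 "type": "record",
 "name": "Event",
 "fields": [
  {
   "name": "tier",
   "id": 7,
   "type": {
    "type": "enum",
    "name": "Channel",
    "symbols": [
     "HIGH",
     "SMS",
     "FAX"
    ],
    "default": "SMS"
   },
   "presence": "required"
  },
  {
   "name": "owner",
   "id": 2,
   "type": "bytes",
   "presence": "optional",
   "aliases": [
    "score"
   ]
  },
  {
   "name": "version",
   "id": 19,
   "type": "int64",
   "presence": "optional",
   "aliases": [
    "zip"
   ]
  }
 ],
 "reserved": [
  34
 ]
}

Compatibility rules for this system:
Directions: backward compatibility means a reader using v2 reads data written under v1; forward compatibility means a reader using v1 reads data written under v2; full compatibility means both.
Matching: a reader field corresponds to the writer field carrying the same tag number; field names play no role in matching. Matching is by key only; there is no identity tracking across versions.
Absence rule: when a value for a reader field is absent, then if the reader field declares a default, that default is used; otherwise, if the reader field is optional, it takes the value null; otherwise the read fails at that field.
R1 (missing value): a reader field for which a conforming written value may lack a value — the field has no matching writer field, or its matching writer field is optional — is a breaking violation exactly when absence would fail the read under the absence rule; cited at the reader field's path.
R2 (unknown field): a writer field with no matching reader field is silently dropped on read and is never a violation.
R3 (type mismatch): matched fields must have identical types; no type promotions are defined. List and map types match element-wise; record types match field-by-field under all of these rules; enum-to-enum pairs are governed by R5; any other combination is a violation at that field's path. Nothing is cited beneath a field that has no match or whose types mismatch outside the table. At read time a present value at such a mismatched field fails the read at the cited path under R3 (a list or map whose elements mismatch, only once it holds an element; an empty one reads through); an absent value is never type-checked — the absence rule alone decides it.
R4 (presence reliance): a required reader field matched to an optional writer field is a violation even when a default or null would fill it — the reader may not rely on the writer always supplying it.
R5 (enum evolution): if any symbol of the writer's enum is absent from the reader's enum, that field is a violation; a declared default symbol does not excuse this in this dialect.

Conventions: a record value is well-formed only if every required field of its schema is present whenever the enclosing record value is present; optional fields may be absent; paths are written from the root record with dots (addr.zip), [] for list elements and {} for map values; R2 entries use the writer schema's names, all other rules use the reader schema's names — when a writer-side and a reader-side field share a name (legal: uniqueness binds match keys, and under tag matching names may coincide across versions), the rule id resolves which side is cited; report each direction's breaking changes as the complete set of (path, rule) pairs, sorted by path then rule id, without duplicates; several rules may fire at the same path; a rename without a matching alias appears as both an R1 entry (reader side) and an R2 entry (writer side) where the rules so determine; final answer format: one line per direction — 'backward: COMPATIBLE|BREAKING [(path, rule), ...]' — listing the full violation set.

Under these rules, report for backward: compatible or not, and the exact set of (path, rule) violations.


backward: BREAKING [(owner, R3)]

in Event below, arrows point writer -> reader
backward pass over Event, reader schema v2, writer schema v1:
  tier: paired with writer tier (Channel -> Channel; writer required)
  owner: paired with writer owner (string -> bytes; writer optional)
  version: no writer match
  writer codes: unknown to reader
  writer version: unknown to reader
  R3 fires at owner
  => backward: BREAKING (1)
checking off the Event differences that do not matter here:
  removed field codes from record Event -> affects forward compatibility only, which is not asked
  field version in record Event: tag 5 changed to 19 -> triggers nothing under Event's printed rules — same verdict


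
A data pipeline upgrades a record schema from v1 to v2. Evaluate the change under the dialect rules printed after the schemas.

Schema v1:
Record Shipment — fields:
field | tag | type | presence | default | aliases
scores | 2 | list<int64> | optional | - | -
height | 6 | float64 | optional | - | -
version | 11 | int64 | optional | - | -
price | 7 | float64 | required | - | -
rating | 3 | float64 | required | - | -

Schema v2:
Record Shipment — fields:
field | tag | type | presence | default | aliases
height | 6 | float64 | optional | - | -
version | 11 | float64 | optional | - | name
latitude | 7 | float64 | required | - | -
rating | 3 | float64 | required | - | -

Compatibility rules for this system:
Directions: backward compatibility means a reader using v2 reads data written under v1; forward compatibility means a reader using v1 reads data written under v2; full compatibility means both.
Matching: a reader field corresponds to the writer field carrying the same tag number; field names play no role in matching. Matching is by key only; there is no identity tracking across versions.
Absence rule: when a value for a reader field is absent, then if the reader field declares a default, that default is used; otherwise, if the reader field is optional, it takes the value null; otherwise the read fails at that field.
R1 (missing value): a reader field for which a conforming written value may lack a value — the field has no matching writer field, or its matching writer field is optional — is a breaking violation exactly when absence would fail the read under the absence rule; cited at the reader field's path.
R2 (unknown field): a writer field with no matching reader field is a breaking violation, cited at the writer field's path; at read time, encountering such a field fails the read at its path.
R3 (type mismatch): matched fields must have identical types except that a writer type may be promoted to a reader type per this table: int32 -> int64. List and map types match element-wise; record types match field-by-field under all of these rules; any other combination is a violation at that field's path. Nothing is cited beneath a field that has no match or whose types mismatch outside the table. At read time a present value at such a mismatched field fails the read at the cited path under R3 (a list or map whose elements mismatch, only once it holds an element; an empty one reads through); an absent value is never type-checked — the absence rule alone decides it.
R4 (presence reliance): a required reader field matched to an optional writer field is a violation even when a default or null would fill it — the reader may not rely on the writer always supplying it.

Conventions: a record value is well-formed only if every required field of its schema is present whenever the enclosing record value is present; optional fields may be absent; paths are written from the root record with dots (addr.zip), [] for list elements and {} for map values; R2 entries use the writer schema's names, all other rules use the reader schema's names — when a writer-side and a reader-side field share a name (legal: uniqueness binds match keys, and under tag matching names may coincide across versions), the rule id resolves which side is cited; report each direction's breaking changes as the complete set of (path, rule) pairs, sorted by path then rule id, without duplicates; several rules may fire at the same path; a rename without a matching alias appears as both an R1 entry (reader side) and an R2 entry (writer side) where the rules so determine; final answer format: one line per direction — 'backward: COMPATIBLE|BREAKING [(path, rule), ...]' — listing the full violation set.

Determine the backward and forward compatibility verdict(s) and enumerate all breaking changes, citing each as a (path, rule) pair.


backward: BREAKING [(scores, R2), (version, R3)]; forward: BREAKING [(version, R3)]

in Shipment below, arrows point writer -> reader
backward analysis of Shipment with v2 as reader and v1 as writer:
  writer optional, float64 -> float64: reader height maps from writer height
  writer optional, int64 -> float64: reader version maps from writer version
  writer required, float64 -> float64: reader latitude maps from writer price
  writer required, float64 -> float64: reader rating maps from writer rating
  writer scores: unknown to reader
  rule R2 violated at scores
  rule R3 violated at version
  backward on Shipment therefore BREAKING (2)
forward analysis of Shipment with v1 as reader and v2 as writer:
  scores has no writer counterpart
  writer optional, float64 -> float64: reader height maps from writer height
  writer optional, float64 -> int64: reader version maps from writer version
  writer required, float64 -> float64: reader price maps from writer latitude
  writer required, float64 -> float64: reader rating maps from writer rating
  rule R3 violated at version
  forward on Shipment therefore BREAKING (1)


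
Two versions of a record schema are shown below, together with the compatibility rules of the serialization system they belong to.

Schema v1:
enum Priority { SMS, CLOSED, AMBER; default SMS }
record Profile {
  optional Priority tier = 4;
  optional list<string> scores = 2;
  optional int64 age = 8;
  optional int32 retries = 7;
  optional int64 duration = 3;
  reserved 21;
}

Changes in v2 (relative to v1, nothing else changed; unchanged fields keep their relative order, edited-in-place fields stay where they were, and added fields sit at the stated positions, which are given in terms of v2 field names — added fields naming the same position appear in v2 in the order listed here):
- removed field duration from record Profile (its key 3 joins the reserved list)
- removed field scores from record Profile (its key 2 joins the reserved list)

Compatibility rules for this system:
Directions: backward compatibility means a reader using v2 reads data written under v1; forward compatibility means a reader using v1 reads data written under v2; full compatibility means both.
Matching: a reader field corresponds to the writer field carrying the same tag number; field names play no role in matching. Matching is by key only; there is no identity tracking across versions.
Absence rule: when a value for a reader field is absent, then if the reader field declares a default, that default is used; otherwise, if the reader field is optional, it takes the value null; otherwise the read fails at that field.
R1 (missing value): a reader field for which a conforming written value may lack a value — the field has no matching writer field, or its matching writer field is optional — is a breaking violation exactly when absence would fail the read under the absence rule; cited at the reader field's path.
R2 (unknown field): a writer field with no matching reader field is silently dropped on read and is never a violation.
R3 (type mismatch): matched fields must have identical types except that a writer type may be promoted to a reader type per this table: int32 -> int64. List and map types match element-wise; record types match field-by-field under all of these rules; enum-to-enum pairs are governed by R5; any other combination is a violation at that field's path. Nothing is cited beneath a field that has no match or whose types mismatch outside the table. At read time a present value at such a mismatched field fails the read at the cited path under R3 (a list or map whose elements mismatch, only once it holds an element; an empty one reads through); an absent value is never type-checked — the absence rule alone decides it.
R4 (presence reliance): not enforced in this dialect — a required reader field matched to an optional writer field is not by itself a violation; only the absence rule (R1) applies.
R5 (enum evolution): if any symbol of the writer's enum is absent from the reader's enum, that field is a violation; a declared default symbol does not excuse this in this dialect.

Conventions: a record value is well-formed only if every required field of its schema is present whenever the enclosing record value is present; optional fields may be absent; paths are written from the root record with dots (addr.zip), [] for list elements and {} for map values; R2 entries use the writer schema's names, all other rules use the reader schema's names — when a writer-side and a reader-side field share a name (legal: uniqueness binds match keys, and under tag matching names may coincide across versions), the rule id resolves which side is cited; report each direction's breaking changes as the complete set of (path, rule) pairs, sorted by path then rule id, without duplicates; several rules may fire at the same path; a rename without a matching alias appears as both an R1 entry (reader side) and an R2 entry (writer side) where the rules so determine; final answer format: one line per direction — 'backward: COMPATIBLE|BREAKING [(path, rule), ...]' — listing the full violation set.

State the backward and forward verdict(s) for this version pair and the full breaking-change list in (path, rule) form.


the writer's type comes first in each Profile pair
backward analysis of Profile with v2 as reader and v1 as writer:
  tier: paired with writer tier (Priority -> Priority; writer optional)
  age: paired with writer age (int64 -> int64; writer optional)
  retries: paired with writer retries (int32 -> int32; writer optional)
  writer field scores has no reader counterpart
  writer field duration has no reader counterpart
  => no violations; backward on Profile: COMPATIBLE
forward analysis of Profile with v1 as reader and v2 as writer:
  tier: paired with writer tier (Priority -> Priority; writer optional)
  no writer field matches reader scores
  age: paired with writer age (int64 -> int64; writer optional)
  retries: paired with writer retries (int32 -> int32; writer optional)
  no writer field matches reader duration
  => no violations; forward on Profile: COMPATIBLE

backward: COMPATIBLE []; forward: COMPATIBLE []


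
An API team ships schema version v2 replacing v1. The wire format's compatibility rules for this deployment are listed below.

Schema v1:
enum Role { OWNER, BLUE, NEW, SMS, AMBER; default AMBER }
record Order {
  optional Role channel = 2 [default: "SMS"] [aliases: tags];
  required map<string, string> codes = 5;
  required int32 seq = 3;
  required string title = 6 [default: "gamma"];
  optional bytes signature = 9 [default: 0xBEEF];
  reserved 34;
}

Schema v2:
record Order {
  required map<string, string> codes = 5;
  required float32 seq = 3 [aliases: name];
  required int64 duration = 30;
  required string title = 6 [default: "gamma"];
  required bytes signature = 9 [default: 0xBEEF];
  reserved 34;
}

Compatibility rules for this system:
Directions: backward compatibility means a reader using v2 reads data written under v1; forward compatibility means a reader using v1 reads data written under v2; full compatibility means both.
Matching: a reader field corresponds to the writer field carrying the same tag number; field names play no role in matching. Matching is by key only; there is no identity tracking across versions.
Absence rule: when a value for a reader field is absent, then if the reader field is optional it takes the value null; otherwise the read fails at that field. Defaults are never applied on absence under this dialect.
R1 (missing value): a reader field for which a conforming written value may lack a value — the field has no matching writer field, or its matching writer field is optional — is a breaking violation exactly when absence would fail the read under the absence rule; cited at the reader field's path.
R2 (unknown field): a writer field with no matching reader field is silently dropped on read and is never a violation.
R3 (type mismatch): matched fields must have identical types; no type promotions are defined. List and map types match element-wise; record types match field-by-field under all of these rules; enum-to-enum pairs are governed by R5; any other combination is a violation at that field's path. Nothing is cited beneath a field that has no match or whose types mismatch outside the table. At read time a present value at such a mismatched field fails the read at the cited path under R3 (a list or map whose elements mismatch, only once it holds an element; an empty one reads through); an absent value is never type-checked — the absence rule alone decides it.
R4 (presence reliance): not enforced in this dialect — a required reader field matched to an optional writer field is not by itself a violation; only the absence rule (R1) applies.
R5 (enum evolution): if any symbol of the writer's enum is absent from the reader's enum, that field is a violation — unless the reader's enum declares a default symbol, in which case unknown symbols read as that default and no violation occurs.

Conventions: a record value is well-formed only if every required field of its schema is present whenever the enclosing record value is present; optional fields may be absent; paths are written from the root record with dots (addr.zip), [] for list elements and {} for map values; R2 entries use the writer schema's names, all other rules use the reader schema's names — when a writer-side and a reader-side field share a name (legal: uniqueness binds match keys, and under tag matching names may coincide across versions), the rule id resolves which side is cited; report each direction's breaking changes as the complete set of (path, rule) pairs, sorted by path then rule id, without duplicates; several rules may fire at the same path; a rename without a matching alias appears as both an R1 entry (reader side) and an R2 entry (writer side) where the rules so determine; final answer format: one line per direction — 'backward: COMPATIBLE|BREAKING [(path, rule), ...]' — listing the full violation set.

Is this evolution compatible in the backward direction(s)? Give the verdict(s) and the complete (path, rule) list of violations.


backward: BREAKING [(duration, R1), (seq, R3), (signature, R1)]

the writer's type comes first in each Order pair
backward for Order (reader v2, writer v1):
  codes: paired with writer codes (map<string, string> -> map<string, string>; writer required)
  seq: paired with writer seq (int32 -> float32; writer required)
  no writer field matches reader duration
  title: paired with writer title (string -> string; writer required)
  signature: paired with writer signature (bytes -> bytes; writer optional)
  writer channel: unknown to reader
  R1 fires at duration
  R3 fires at seq
  R1 fires at signature
  => backward: BREAKING (3)
the rest of the Order diff is inert for this question:
  removed field channel from record Order -> no rule fires on it in Order's dialect; the asked verdict holds


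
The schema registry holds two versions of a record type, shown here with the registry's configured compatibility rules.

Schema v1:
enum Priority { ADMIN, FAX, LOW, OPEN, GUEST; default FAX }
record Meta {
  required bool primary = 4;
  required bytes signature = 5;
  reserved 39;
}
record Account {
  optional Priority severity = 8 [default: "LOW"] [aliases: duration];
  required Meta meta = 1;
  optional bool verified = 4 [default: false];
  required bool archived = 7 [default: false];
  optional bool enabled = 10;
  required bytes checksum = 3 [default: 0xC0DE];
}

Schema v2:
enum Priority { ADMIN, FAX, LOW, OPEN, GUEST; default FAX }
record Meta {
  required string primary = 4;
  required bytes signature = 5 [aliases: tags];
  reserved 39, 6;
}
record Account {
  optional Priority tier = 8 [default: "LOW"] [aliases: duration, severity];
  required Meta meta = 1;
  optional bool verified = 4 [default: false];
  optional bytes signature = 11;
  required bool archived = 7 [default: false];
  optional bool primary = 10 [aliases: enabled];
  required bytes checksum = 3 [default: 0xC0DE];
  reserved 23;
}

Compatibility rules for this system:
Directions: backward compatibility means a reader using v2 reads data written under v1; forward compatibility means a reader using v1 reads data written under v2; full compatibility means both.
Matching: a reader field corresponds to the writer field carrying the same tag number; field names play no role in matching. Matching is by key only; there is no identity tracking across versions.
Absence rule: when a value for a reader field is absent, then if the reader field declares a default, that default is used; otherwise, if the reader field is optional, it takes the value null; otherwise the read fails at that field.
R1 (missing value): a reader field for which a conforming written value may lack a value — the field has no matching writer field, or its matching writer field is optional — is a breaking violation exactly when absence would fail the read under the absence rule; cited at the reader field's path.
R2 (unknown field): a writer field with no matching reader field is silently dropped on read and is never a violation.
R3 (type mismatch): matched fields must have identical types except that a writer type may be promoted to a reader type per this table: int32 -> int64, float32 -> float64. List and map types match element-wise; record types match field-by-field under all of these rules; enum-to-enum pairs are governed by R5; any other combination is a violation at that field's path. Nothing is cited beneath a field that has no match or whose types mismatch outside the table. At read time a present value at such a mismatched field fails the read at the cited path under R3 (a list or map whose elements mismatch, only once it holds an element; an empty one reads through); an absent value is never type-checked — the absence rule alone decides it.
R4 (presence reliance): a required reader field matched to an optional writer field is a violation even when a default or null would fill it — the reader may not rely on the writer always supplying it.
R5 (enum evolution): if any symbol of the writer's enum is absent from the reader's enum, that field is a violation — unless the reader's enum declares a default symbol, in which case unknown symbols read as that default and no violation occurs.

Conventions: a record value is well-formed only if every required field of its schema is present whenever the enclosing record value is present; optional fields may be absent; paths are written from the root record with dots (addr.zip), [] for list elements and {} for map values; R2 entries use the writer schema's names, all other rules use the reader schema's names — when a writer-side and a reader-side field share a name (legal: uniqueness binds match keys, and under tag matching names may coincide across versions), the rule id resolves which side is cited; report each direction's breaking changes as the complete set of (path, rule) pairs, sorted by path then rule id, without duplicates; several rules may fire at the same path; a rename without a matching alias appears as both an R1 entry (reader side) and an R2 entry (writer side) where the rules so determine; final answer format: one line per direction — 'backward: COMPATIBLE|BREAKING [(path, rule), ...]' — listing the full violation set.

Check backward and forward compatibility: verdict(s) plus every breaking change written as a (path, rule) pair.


backward: BREAKING [(meta.primary, R3)]; forward: BREAKING [(meta.primary, R3)]

arrows below run writer -> reader for Account
backward for Account (reader v2, writer v1):
  tier <- severity (Priority -> Priority, writer optional)
  meta <- meta (Meta -> Meta, writer required)
  verified <- verified (bool -> bool, writer optional)
  signature: no writer match
  archived <- archived (bool -> bool, writer required)
  primary <- enabled (bool -> bool, writer optional)
  checksum <- checksum (bytes -> bytes, writer required)
  meta.primary <- meta.primary (bool -> string, writer required)
  meta.signature <- meta.signature (bytes -> bytes, writer required)
  breaking: (meta.primary, R3)
  => 1 violation(s): backward is BREAKING for Account
forward for Account (reader v1, writer v2):
  severity <- tier (Priority -> Priority, writer optional)
  meta <- meta (Meta -> Meta, writer required)
  verified <- verified (bool -> bool, writer optional)
  archived <- archived (bool -> bool, writer required)
  enabled <- primary (bool -> bool, writer optional)
  checksum <- checksum (bytes -> bytes, writer required)
  signature (writer side), unknown to reader
  meta.primary <- meta.primary (string -> bool, writer required)
  meta.signature <- meta.signature (bytes -> bytes, writer required)
  breaking: (meta.primary, R3)
  => 1 violation(s): forward is BREAKING for Account
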